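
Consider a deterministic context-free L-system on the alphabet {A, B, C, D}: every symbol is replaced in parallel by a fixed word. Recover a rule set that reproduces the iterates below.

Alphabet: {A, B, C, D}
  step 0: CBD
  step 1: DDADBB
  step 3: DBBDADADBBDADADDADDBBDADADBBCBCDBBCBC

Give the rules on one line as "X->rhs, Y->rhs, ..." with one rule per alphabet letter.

A->CBC, B->DA, C->D, D->DBB

  step 0 ⇒ step 1: CBD ⇒ D·DA·DBB
    B ↦ DA
    C ↦ D
    D ↦ DBB
    A ↦ CBC  (constrained at step 1)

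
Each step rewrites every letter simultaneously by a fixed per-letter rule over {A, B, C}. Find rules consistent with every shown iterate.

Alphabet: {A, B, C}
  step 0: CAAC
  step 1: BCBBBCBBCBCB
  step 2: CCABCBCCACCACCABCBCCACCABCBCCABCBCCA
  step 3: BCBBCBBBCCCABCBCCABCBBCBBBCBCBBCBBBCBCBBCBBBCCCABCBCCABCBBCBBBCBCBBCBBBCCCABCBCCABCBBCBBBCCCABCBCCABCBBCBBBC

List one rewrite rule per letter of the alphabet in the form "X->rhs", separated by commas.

A->BBC, B->CCA, C->BCB

  step 2 ⇒ step 3: CCABCBCCACCACCABCBCCACCABCBCCABCBCCA ⇒ BCB·BCB·BBC·CCA·BCB·CCA·BCB·BCB·BBC·BCB·BCB·BBC·BCB·BCB·BBC·CCA·BCB·CCA·BCB·BCB·BBC·BCB·BCB·BBC·CCA·BCB·CCA·BCB·BCB·BBC·CCA·BCB·CCA·BCB·BCB·BBC
    A ↦ BBC
    B ↦ CCA
    C ↦ BCB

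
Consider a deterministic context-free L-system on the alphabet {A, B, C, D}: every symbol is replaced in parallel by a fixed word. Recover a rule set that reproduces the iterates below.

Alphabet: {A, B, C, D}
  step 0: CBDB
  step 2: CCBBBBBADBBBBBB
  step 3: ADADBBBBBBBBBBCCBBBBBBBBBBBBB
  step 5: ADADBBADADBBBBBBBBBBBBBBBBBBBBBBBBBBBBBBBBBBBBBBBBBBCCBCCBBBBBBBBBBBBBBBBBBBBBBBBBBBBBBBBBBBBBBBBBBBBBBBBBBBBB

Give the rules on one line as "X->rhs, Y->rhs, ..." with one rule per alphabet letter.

A->C, B->BB, C->AD, D->CB

  step 2 ⇒ step 3: CCBBBBBADBBBBBB ⇒ AD·AD·BB·BB·BB·BB·BB·C·CB·BB·BB·BB·BB·BB·BB
    A ↦ C
    B ↦ BB
    C ↦ AD
    D ↦ CB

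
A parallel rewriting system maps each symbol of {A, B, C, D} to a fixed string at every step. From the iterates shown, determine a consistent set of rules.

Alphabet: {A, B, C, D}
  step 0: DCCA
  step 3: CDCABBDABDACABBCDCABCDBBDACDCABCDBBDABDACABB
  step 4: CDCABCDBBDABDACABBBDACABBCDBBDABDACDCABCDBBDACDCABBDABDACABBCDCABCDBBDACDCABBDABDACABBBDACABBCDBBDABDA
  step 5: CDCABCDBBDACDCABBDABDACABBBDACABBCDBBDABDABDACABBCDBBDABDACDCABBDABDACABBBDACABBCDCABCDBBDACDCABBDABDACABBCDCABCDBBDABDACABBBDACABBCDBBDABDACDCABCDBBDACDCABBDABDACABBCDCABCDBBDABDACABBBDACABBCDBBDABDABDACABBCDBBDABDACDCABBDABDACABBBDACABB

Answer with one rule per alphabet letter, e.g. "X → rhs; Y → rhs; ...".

A->B, B->BDA, C->CD, D->CAB

  step 4 ⇒ step 5: CDCABCDBBDABDACABBBDACABBCDBBDABDACDCABCDBBDACDCABBDABDACABBCDCABCDBBDACDCABBDABDACABBBDACABBCDBBDABDA ⇒ CD·CAB·CD·B·BDA·CD·CAB·BDA·BDA·CAB·B·BDA·CAB·B·CD·B·BDA·BDA·BDA·CAB·B·CD·B·BDA·BDA·CD·CAB·BDA·BDA·CAB·B·BDA·CAB·B·CD·CAB·CD·B·BDA·CD·CAB·BDA·BDA·CAB·B·CD·CAB·CD·B·BDA·BDA·CAB·B·BDA·CAB·B·CD·B·BDA·BDA·CD·CAB·CD·B·BDA·CD·CAB·BDA·BDA·CAB·B·CD·CAB·CD·B·BDA·BDA·CAB·B·BDA·CAB·B·CD·B·BDA·BDA·BDA·CAB·B·CD·B·BDA·BDA·CD·CAB·BDA·BDA·CAB·B·BDA·CAB·B
    A ↦ B
    B ↦ BDA
    C ↦ CD
    D ↦ CAB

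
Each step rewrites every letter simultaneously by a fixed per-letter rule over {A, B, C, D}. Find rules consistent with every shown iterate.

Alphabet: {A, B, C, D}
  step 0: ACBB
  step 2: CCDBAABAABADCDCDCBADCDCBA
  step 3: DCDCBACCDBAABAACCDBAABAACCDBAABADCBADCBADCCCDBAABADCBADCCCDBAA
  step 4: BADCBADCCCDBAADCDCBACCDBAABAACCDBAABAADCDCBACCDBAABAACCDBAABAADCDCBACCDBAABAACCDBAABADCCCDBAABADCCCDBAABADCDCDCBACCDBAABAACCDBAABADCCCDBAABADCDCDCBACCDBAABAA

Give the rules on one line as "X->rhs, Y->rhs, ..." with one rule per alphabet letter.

A->BAA, B->CCD, C->DC, D->BA

  step 3 ⇒ step 4: DCDCBACCDBAABAACCDBAABAACCDBAABADCBADCBADCCCDBAABADCBADCCCDBAA ⇒ BA·DC·BA·DC·CCD·BAA·DC·DC·BA·CCD·BAA·BAA·CCD·BAA·BAA·DC·DC·BA·CCD·BAA·BAA·CCD·BAA·BAA·DC·DC·BA·CCD·BAA·BAA·CCD·BAA·BA·DC·CCD·BAA·BA·DC·CCD·BAA·BA·DC·DC·DC·BA·CCD·BAA·BAA·CCD·BAA·BA·DC·CCD·BAA·BA·DC·DC·DC·BA·CCD·BAA·BAA
    A ↦ BAA
    B ↦ CCD
    C ↦ DC
    D ↦ BA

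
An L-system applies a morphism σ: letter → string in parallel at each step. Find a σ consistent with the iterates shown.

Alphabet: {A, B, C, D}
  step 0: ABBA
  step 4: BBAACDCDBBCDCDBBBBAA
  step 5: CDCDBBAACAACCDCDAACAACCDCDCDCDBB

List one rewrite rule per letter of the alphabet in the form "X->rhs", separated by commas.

  step 4 ⇒ step 5: BBAACDCDBBCDCDBBBBAA ⇒ CD·CD·B·B·AA·C·AA·C·CD·CD·AA·C·AA·C·CD·CD·CD·CD·B·B
    A ↦ B
    B ↦ CD
    C ↦ AA
    D ↦ C

A->B, B->CD, C->AA, D->C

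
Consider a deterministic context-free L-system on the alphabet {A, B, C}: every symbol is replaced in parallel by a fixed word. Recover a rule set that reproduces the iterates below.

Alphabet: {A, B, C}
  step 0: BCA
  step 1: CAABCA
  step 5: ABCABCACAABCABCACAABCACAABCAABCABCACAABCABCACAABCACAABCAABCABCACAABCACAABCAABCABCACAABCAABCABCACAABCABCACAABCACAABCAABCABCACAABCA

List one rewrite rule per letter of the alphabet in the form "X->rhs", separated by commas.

  step 0 ⇒ step 1: BCA ⇒ CA·A·BCA
    A ↦ BCA
    B ↦ CA
    C ↦ A

A->BCA, B->CA, C->A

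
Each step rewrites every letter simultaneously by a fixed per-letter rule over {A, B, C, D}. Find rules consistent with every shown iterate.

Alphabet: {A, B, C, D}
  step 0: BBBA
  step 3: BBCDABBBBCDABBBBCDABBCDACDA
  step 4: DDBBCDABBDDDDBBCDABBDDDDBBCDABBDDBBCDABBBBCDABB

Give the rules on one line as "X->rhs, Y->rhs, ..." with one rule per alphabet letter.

  step 3 ⇒ step 4: BBCDABBBBCDABBBBCDABBCDACDA ⇒ D·D·BB·CDA·BB·D·D·D·D·BB·CDA·BB·D·D·D·D·BB·CDA·BB·D·D·BB·CDA·BB·BB·CDA·BB
    A ↦ BB
    B ↦ D
    C ↦ BB
    D ↦ CDA

A->BB, B->D, C->BB, D->CDA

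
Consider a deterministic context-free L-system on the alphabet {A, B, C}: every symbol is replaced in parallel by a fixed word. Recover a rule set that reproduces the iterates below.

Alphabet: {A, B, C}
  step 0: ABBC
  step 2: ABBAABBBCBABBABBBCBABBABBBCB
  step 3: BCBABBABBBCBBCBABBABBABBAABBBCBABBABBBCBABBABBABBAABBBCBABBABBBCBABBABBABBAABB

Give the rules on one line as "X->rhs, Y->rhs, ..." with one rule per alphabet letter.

  step 2 ⇒ step 3: ABBAABBBCBABBABBBCBABBABBBCB ⇒ BCB·ABB·ABB·BCB·BCB·ABB·ABB·ABB·A·ABB·BCB·ABB·ABB·BCB·ABB·ABB·ABB·A·ABB·BCB·ABB·ABB·BCB·ABB·ABB·ABB·A·ABB
    A ↦ BCB
    B ↦ ABB
    C ↦ A

A->BCB, B->ABB, C->A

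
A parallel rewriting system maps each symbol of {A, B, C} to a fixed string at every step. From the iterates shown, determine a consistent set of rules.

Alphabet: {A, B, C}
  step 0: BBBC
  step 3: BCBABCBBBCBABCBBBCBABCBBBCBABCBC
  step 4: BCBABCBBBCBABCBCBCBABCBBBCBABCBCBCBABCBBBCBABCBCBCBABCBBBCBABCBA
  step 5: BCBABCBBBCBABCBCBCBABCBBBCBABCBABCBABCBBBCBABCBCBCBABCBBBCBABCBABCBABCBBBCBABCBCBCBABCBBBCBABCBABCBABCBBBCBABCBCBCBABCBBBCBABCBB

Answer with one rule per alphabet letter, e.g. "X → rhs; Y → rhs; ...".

  step 4 ⇒ step 5: BCBABCBBBCBABCBCBCBABCBBBCBABCBCBCBABCBBBCBABCBCBCBABCBBBCBABCBA ⇒ BC·BA·BC·BB·BC·BA·BC·BC·BC·BA·BC·BB·BC·BA·BC·BA·BC·BA·BC·BB·BC·BA·BC·BC·BC·BA·BC·BB·BC·BA·BC·BA·BC·BA·BC·BB·BC·BA·BC·BC·BC·BA·BC·BB·BC·BA·BC·BA·BC·BA·BC·BB·BC·BA·BC·BC·BC·BA·BC·BB·BC·BA·BC·BB
    A ↦ BB
    B ↦ BC
    C ↦ BA

A->BB, B->BC, C->BA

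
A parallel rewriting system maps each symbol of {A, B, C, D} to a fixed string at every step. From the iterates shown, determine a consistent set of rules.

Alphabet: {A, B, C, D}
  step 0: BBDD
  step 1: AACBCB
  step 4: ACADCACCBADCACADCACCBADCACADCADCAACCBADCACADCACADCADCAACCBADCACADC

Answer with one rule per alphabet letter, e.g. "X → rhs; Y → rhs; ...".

A->AC, B->A, C->ADC, D->CB

  step 0 ⇒ step 1: BBDD ⇒ A·A·CB·CB
    B ↦ A
    D ↦ CB
    A ↦ AC  (constrained at step 1)
    C ↦ ADC  (constrained at step 1)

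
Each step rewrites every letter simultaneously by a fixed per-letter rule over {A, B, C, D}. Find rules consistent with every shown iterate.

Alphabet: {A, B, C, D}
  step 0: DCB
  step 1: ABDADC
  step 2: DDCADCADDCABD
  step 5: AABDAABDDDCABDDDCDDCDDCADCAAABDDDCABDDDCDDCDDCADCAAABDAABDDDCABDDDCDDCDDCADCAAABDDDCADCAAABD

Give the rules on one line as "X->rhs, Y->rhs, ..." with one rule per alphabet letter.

  step 1 ⇒ step 2: ABDADC ⇒ DDC·ADC·A·DDC·A·BD
    A ↦ DDC
    B ↦ ADC
    C ↦ BD
    D ↦ A

A->DDC, B->ADC, C->BD, D->A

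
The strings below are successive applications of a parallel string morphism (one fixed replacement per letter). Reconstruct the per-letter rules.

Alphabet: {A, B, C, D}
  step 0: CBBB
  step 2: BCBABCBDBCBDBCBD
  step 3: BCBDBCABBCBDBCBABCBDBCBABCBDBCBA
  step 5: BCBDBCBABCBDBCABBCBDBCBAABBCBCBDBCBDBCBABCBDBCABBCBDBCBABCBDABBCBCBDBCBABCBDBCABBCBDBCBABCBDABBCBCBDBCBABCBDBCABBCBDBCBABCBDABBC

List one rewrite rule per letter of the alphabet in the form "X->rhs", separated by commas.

A->AB, B->BC, C->BD, D->BA

  step 2 ⇒ step 3: BCBABCBDBCBDBCBD ⇒ BC·BD·BC·AB·BC·BD·BC·BA·BC·BD·BC·BA·BC·BD·BC·BA
    A ↦ AB
    B ↦ BC
    C ↦ BD
    D ↦ BA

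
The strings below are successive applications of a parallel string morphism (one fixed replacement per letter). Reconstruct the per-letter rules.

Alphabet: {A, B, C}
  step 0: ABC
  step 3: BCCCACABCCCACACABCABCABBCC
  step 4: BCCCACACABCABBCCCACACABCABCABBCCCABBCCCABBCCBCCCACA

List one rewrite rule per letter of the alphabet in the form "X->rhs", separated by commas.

  step 3 ⇒ step 4: BCCCACABCCCACACABCABCABBCC ⇒ BCC·CA·CA·CA·B·CA·B·BCC·CA·CA·CA·B·CA·B·CA·B·BCC·CA·B·BCC·CA·B·BCC·BCC·CA·CA
    A ↦ B
    B ↦ BCC
    C ↦ CA

A->B, B->BCC, C->CA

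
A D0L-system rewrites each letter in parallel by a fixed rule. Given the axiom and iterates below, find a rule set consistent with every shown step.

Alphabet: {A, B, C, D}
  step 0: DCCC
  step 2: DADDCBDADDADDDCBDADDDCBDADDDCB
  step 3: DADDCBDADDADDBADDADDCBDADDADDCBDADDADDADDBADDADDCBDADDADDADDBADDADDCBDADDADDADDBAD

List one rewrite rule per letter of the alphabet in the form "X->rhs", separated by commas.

  step 2 ⇒ step 3: DADDCBDADDADDDCBDADDDCBDADDDCB ⇒ DAD·DCB·DAD·DAD·DBA·D·DAD·DCB·DAD·DAD·DCB·DAD·DAD·DAD·DBA·D·DAD·DCB·DAD·DAD·DAD·DBA·D·DAD·DCB·DAD·DAD·DAD·DBA·D
    A ↦ DCB
    B ↦ D
    C ↦ DBA
    D ↦ DAD

A->DCB, B->D, C->DBA, D->DAD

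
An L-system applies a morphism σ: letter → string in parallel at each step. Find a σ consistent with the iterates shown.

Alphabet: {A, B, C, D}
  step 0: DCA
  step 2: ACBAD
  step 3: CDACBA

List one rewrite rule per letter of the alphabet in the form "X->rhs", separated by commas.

A->C, B->A, C->D, D->BA

  step 2 ⇒ step 3: ACBAD ⇒ C·D·A·C·BA
    A ↦ C
    B ↦ A
    C ↦ D
    D ↦ BA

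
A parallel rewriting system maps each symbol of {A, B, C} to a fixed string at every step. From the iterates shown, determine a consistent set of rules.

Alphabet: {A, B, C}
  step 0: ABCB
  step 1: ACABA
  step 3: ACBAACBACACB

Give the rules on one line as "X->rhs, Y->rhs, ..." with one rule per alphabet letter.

A->AC, B->A, C->B

  step 0 ⇒ step 1: ABCB ⇒ AC·A·B·A
    A ↦ AC
    B ↦ A
    C ↦ B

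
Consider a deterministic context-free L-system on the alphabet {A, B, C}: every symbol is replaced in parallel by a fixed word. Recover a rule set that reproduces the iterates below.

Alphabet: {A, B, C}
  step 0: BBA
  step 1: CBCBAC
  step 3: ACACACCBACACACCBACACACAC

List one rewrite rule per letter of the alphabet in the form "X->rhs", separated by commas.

  step 0 ⇒ step 1: BBA ⇒ CB·CB·AC
    A ↦ AC
    B ↦ CB
    C ↦ AC  (constrained at step 1)

A->AC, B->CB, C->AC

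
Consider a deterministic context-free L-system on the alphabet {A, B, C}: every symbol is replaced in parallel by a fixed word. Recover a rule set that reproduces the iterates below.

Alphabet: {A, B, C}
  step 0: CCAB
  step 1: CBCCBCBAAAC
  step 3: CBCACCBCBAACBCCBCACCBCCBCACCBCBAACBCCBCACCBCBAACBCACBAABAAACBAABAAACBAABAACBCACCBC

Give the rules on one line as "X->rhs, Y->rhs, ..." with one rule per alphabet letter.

  step 0 ⇒ step 1: CCAB ⇒ CBC·CBC·BAA·AC
    A ↦ BAA
    B ↦ AC
    C ↦ CBC

A->BAA, B->AC, C->CBC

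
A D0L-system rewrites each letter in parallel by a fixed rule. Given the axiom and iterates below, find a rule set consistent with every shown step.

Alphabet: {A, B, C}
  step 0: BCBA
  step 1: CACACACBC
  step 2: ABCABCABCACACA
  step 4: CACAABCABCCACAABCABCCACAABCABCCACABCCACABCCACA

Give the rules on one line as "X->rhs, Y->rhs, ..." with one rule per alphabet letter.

A->BC, B->CAC, C->A

  step 1 ⇒ step 2: CACACACBC ⇒ A·BC·A·BC·A·BC·A·CAC·A
    A ↦ BC
    B ↦ CAC
    C ↦ A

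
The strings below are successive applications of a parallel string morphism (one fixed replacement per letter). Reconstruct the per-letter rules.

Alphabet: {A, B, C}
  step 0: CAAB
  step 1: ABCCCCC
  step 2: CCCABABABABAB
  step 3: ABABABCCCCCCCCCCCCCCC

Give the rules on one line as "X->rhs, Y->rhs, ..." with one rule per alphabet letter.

  step 2 ⇒ step 3: CCCABABABABAB ⇒ AB·AB·AB·CC·C·CC·C·CC·C·CC·C·CC·C
    A ↦ CC
    B ↦ C
    C ↦ AB

A->CC, B->C, C->AB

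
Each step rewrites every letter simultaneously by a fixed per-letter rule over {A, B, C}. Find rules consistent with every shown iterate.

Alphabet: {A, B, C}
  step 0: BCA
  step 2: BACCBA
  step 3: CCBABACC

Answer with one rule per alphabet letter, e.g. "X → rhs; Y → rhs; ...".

A->C, B->C, C->BA

  step 2 ⇒ step 3: BACCBA ⇒ C·C·BA·BA·C·C
    A ↦ C
    B ↦ C
    C ↦ BA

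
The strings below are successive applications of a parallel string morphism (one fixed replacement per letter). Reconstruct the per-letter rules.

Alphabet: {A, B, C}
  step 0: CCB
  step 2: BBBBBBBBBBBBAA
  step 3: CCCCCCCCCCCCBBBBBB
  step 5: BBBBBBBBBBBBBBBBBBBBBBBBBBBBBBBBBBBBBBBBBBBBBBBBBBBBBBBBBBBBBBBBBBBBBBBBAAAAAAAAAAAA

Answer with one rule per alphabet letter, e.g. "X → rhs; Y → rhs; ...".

A->BBB, B->C, C->AA

  step 2 ⇒ step 3: BBBBBBBBBBBBAA ⇒ C·C·C·C·C·C·C·C·C·C·C·C·BBB·BBB
    A ↦ BBB
    B ↦ C
    C ↦ AA  (constrained at step 0)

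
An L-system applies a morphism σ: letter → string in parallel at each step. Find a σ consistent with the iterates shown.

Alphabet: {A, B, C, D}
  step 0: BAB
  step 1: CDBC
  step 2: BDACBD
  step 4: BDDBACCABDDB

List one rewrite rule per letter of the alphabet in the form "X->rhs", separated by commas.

A->DB, B->C, C->BD, D->A

  step 1 ⇒ step 2: CDBC ⇒ BD·A·C·BD
    B ↦ C
    C ↦ BD
    D ↦ A
  step 0 ⇒ step 1: BAB ⇒ C·DB·C
    A ↦ DB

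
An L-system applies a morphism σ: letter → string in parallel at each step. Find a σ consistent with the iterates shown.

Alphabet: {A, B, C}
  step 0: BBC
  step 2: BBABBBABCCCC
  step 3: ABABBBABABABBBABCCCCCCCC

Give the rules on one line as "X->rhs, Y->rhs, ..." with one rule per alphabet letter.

  step 2 ⇒ step 3: BBABBBABCCCC ⇒ AB·AB·BB·AB·AB·AB·BB·AB·CC·CC·CC·CC
    A ↦ BB
    B ↦ AB
    C ↦ CC

A->BB, B->AB, C->CC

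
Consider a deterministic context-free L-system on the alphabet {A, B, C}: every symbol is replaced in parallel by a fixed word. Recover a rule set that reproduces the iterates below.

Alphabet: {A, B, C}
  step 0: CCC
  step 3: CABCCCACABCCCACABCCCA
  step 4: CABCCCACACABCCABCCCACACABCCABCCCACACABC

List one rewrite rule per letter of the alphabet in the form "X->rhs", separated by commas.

A->BC, B->C, C->CA

  step 3 ⇒ step 4: CABCCCACABCCCACABCCCA ⇒ CA·BC·C·CA·CA·CA·BC·CA·BC·C·CA·CA·CA·BC·CA·BC·C·CA·CA·CA·BC
    A ↦ BC
    B ↦ C
    C ↦ CA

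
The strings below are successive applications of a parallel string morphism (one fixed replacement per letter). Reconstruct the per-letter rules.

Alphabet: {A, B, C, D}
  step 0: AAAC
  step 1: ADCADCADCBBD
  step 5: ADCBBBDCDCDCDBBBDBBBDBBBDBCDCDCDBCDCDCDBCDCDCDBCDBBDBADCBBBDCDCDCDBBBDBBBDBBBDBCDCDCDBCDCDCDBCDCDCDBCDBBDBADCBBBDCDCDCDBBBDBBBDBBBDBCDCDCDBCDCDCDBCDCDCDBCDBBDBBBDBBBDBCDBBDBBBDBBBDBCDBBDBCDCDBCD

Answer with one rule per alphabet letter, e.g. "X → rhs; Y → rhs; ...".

A->ADC, B->CD, C->BBD, D->B

  step 0 ⇒ step 1: AAAC ⇒ ADC·ADC·ADC·BBD
    A ↦ ADC
    C ↦ BBD
    B ↦ CD  (constrained at step 1)
    D ↦ B  (constrained at step 1)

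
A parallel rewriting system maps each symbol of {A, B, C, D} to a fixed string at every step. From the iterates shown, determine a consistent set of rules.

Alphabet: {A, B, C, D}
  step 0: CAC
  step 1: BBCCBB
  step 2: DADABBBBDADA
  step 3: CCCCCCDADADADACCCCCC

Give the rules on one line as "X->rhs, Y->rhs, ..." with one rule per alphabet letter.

A->CC, B->DA, C->BB, D->C

  step 2 ⇒ step 3: DADABBBBDADA ⇒ C·CC·C·CC·DA·DA·DA·DA·C·CC·C·CC
    A ↦ CC
    B ↦ DA
    D ↦ C
  step 0 ⇒ step 1: CAC ⇒ BB·CC·BB
    C ↦ BB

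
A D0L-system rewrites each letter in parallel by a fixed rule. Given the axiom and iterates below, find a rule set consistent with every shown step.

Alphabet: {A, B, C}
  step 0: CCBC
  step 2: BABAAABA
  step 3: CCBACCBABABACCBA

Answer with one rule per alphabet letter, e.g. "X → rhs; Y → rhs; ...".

  step 2 ⇒ step 3: BABAAABA ⇒ CC·BA·CC·BA·BA·BA·CC·BA
    A ↦ BA
    B ↦ CC
    C ↦ A  (constrained at step 0)

A->BA, B->CC, C->A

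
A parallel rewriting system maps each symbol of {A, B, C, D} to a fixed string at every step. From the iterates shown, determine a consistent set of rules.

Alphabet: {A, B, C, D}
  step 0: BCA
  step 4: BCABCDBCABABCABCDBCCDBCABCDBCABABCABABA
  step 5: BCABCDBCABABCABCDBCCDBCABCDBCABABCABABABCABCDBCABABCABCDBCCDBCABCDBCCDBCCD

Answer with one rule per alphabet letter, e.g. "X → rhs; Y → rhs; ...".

A->CD, B->BC, C->AB, D->A

  step 4 ⇒ step 5: BCABCDBCABABCABCDBCCDBCABCDBCABABCABABA ⇒ BC·AB·CD·BC·AB·A·BC·AB·CD·BC·CD·BC·AB·CD·BC·AB·A·BC·AB·AB·A·BC·AB·CD·BC·AB·A·BC·AB·CD·BC·CD·BC·AB·CD·BC·CD·BC·CD
    A ↦ CD
    B ↦ BC
    C ↦ AB
    D ↦ A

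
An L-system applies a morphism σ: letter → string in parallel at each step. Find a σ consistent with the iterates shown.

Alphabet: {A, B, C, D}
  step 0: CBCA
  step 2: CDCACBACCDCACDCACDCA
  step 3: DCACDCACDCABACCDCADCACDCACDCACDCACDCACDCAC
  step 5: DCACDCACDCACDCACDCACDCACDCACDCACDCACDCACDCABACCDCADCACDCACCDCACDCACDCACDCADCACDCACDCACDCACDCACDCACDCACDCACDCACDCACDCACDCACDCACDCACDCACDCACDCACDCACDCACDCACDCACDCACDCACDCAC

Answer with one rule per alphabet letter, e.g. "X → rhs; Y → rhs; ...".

A->C, B->BAC, C->DCA, D->C

  step 2 ⇒ step 3: CDCACBACCDCACDCACDCA ⇒ DCA·C·DCA·C·DCA·BAC·C·DCA·DCA·C·DCA·C·DCA·C·DCA·C·DCA·C·DCA·C
    A ↦ C
    B ↦ BAC
    C ↦ DCA
    D ↦ C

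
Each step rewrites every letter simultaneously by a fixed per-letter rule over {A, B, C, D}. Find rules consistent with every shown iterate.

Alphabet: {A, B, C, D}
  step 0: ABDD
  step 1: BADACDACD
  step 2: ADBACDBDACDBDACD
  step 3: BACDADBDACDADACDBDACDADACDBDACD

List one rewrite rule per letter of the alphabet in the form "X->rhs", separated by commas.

  step 2 ⇒ step 3: ADBACDBDACDBDACD ⇒ B·ACD·AD·B·D·ACD·AD·ACD·B·D·ACD·AD·ACD·B·D·ACD
    A ↦ B
    B ↦ AD
    C ↦ D
    D ↦ ACD

A->B, B->AD, C->D, D->ACD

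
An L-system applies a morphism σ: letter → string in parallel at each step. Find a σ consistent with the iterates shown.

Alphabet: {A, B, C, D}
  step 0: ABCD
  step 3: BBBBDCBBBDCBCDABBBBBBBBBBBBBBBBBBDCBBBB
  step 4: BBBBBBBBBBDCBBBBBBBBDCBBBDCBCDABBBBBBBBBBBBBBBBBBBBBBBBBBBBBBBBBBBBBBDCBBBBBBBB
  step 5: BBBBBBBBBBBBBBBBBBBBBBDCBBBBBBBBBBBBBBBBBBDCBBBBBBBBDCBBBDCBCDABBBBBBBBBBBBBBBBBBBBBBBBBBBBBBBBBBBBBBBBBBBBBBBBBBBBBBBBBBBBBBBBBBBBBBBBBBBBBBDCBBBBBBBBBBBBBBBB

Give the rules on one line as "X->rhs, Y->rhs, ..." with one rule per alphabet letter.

  step 4 ⇒ step 5: BBBBBBBBBBDCBBBBBBBBDCBBBDCBCDABBBBBBBBBBBBBBBBBBBBBBBBBBBBBBBBBBBBBBDCBBBBBBBB ⇒ BB·BB·BB·BB·BB·BB·BB·BB·BB·BB·B·BDC·BB·BB·BB·BB·BB·BB·BB·BB·B·BDC·BB·BB·BB·B·BDC·BB·BDC·B·CDA·BB·BB·BB·BB·BB·BB·BB·BB·BB·BB·BB·BB·BB·BB·BB·BB·BB·BB·BB·BB·BB·BB·BB·BB·BB·BB·BB·BB·BB·BB·BB·BB·BB·BB·BB·BB·BB·BB·B·BDC·BB·BB·BB·BB·BB·BB·BB·BB
    A ↦ CDA
    B ↦ BB
    C ↦ BDC
    D ↦ B

A->CDA, B->BB, C->BDC, D->B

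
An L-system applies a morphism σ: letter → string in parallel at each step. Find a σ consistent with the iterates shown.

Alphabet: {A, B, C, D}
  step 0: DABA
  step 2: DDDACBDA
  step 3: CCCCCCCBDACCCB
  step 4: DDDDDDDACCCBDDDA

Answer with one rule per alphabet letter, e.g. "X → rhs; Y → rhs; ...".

A->CB, B->A, C->D, D->CC

  step 3 ⇒ step 4: CCCCCCCBDACCCB ⇒ D·D·D·D·D·D·D·A·CC·CB·D·D·D·A
    A ↦ CB
    B ↦ A
    C ↦ D
    D ↦ CC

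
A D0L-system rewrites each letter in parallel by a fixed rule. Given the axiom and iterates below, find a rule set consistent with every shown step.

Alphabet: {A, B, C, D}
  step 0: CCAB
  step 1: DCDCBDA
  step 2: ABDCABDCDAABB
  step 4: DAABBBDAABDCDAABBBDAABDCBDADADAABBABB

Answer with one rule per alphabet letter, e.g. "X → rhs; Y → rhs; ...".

A->B, B->DA, C->DC, D->AB

  step 1 ⇒ step 2: DCDCBDA ⇒ AB·DC·AB·DC·DA·AB·B
    A ↦ B
    B ↦ DA
    C ↦ DC
    D ↦ AB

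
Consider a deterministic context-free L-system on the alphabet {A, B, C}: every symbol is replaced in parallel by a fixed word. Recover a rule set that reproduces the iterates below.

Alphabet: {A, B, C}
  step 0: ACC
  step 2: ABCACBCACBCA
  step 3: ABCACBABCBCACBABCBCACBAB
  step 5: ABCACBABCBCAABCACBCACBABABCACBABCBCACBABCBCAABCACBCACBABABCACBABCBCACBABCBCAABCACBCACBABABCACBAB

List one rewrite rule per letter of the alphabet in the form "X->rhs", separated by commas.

A->AB, B->CA, C->CB

  step 2 ⇒ step 3: ABCACBCACBCA ⇒ AB·CA·CB·AB·CB·CA·CB·AB·CB·CA·CB·AB
    A ↦ AB
    B ↦ CA
    C ↦ CB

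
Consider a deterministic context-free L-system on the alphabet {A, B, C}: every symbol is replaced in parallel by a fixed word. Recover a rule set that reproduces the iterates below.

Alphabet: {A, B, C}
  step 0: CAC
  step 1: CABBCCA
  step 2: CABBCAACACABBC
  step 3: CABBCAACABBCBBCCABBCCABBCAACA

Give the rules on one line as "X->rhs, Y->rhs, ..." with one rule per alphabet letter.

  step 2 ⇒ step 3: CABBCAACACABBC ⇒ CA·BBC·A·A·CA·BBC·BBC·CA·BBC·CA·BBC·A·A·CA
    A ↦ BBC
    B ↦ A
    C ↦ CA

A->BBC, B->A, C->CA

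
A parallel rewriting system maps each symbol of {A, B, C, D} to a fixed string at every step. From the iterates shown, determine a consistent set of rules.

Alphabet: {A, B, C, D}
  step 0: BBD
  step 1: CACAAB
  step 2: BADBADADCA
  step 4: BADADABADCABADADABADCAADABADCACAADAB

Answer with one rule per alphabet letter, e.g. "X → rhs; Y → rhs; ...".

A->AD, B->CA, C->B, D->AB

  step 1 ⇒ step 2: CACAAB ⇒ B·AD·B·AD·AD·CA
    A ↦ AD
    B ↦ CA
    C ↦ B
  step 0 ⇒ step 1: BBD ⇒ CA·CA·AB
    D ↦ AB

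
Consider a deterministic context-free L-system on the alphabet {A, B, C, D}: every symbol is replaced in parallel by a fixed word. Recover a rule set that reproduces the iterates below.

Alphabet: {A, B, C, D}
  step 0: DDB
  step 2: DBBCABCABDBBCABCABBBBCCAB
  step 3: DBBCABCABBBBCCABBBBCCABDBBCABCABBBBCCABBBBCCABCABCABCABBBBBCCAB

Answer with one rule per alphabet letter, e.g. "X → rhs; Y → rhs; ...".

  step 2 ⇒ step 3: DBBCABCABDBBCABCABBBBCCAB ⇒ DBB·CAB·CAB·B·BBC·CAB·B·BBC·CAB·DBB·CAB·CAB·B·BBC·CAB·B·BBC·CAB·CAB·CAB·CAB·B·B·BBC·CAB
    A ↦ BBC
    B ↦ CAB
    C ↦ B
    D ↦ DBB

A->BBC, B->CAB, C->B, D->DBB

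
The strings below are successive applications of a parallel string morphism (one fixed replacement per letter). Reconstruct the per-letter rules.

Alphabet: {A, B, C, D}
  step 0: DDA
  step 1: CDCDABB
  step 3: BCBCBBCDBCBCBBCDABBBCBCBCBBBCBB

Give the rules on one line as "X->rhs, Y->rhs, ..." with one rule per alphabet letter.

A->ABB, B->BC, C->BB, D->CD

  step 0 ⇒ step 1: DDA ⇒ CD·CD·ABB
    A ↦ ABB
    D ↦ CD
    B ↦ BC  (constrained at step 1)
    C ↦ BB  (constrained at step 1)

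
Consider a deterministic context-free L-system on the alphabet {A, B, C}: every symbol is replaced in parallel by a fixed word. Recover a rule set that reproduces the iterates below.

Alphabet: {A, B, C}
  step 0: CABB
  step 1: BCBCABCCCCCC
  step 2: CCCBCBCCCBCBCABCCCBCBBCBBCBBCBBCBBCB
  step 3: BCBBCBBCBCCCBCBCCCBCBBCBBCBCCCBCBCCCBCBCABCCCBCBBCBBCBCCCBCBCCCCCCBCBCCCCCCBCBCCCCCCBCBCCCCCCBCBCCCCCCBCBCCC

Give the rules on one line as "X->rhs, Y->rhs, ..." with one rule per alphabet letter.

  step 2 ⇒ step 3: CCCBCBCCCBCBCABCCCBCBBCBBCBBCBBCBBCB ⇒ BCB·BCB·BCB·CCC·BCB·CCC·BCB·BCB·BCB·CCC·BCB·CCC·BCB·CAB·CCC·BCB·BCB·BCB·CCC·BCB·CCC·CCC·BCB·CCC·CCC·BCB·CCC·CCC·BCB·CCC·CCC·BCB·CCC·CCC·BCB·CCC
    A ↦ CAB
    B ↦ CCC
    C ↦ BCB

A->CAB, B->CCC, C->BCB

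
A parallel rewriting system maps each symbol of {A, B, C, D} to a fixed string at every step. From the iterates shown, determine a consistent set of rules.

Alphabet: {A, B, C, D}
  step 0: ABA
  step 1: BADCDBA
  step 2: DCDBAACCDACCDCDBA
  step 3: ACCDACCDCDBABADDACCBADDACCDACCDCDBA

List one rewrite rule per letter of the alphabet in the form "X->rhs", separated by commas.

  step 2 ⇒ step 3: DCDBAACCDACCDCDBA ⇒ ACC·D·ACC·DCD·BA·BA·D·D·ACC·BA·D·D·ACC·D·ACC·DCD·BA
    A ↦ BA
    B ↦ DCD
    C ↦ D
    D ↦ ACC

A->BA, B->DCD, C->D, D->ACC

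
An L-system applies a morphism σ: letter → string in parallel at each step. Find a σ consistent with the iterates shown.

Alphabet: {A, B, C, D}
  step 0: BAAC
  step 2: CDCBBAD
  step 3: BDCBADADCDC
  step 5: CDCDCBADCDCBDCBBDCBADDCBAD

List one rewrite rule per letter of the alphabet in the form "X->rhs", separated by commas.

  step 2 ⇒ step 3: CDCBBAD ⇒ B·DC·B·AD·AD·C·DC
    A ↦ C
    B ↦ AD
    C ↦ B
    D ↦ DC

A->C, B->AD, C->B, D->DC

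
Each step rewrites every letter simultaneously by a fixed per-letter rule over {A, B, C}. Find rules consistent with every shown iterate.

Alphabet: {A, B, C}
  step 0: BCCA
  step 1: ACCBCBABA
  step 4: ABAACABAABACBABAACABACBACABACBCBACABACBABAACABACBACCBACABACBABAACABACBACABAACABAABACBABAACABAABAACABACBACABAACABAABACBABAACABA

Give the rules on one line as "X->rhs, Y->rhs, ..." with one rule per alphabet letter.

  step 0 ⇒ step 1: BCCA ⇒ AC·CB·CB·ABA
    A ↦ ABA
    B ↦ AC
    C ↦ CB

A->ABA, B->AC, C->CB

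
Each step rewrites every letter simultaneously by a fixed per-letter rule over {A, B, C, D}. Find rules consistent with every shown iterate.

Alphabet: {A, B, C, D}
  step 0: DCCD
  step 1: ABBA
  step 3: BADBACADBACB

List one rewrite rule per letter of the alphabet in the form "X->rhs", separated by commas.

A->C, B->DBA, C->B, D->A

  step 0 ⇒ step 1: DCCD ⇒ A·B·B·A
    C ↦ B
    D ↦ A
    A ↦ C  (constrained at step 1)
    B ↦ DBA  (constrained at step 1)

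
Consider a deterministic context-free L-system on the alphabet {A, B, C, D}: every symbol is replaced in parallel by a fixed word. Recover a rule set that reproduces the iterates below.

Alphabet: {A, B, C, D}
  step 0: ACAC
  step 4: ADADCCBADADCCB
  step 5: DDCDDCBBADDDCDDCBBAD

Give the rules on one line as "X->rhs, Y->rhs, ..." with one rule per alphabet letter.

A->DD, B->AD, C->B, D->C

  step 4 ⇒ step 5: ADADCCBADADCCB ⇒ DD·C·DD·C·B·B·AD·DD·C·DD·C·B·B·AD
    A ↦ DD
    B ↦ AD
    C ↦ B
    D ↦ C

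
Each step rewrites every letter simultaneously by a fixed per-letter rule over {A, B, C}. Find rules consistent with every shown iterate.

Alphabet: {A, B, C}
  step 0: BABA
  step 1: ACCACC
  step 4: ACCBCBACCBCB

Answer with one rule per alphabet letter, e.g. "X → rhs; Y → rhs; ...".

  step 0 ⇒ step 1: BABA ⇒ AC·C·AC·C
    A ↦ C
    B ↦ AC
    C ↦ B  (constrained at step 1)

A->C, B->AC, C->B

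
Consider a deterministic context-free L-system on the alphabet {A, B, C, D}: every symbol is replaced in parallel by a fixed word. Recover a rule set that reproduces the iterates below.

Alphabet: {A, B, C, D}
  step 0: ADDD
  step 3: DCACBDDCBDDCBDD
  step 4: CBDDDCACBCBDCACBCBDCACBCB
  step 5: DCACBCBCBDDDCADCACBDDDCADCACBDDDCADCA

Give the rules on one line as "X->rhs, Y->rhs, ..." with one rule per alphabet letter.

A->D, B->CA, C->D, D->CB

  step 4 ⇒ step 5: CBDDDCACBCBDCACBCBDCACBCB ⇒ D·CA·CB·CB·CB·D·D·D·CA·D·CA·CB·D·D·D·CA·D·CA·CB·D·D·D·CA·D·CA
    A ↦ D
    B ↦ CA
    C ↦ D
    D ↦ CB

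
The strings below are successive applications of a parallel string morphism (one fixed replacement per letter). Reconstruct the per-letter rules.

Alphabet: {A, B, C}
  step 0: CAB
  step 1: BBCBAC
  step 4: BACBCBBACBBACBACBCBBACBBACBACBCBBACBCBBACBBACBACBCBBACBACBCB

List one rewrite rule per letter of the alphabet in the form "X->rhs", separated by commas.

  step 0 ⇒ step 1: CAB ⇒ B·BC·BAC
    A ↦ BC
    B ↦ BAC
    C ↦ B

A->BC, B->BAC, C->B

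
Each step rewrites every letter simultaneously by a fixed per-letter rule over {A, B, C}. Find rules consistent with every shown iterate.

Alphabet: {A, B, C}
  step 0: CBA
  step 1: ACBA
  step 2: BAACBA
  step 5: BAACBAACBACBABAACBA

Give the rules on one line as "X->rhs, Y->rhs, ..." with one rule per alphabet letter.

A->BA, B->C, C->A

  step 1 ⇒ step 2: ACBA ⇒ BA·A·C·BA
    A ↦ BA
    B ↦ C
    C ↦ A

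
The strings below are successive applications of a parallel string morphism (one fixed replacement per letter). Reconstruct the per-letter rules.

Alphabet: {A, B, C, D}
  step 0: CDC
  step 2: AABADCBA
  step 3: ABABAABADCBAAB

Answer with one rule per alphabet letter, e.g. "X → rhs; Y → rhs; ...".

A->AB, B->A, C->B, D->ADC

  step 2 ⇒ step 3: AABADCBA ⇒ AB·AB·A·AB·ADC·B·A·AB
    A ↦ AB
    B ↦ A
    C ↦ B
    D ↦ ADC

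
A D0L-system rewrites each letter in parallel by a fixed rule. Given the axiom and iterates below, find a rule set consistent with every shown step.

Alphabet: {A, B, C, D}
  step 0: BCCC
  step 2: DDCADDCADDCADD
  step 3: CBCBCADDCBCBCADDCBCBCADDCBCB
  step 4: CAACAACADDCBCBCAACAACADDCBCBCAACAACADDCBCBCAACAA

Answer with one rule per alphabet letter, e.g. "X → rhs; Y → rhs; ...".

  step 3 ⇒ step 4: CBCBCADDCBCBCADDCBCBCADDCBCB ⇒ CA·A·CA·A·CA·DD·CB·CB·CA·A·CA·A·CA·DD·CB·CB·CA·A·CA·A·CA·DD·CB·CB·CA·A·CA·A
    A ↦ DD
    B ↦ A
    C ↦ CA
    D ↦ CB

A->DD, B->A, C->CA, D->CB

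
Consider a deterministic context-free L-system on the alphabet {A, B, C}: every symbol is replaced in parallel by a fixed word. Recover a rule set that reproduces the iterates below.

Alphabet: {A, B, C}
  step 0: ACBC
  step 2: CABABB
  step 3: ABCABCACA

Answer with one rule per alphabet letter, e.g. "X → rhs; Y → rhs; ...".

A->B, B->CA, C->A

  step 2 ⇒ step 3: CABABB ⇒ A·B·CA·B·CA·CA
    A ↦ B
    B ↦ CA
    C ↦ A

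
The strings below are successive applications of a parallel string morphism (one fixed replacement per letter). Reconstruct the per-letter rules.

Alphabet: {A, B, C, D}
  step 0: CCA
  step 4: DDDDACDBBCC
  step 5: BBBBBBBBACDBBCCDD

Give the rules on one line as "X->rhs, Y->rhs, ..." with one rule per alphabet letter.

A->AC, B->C, C->D, D->BB

  step 4 ⇒ step 5: DDDDACDBBCC ⇒ BB·BB·BB·BB·AC·D·BB·C·C·D·D
    A ↦ AC
    B ↦ C
    C ↦ D
    D ↦ BB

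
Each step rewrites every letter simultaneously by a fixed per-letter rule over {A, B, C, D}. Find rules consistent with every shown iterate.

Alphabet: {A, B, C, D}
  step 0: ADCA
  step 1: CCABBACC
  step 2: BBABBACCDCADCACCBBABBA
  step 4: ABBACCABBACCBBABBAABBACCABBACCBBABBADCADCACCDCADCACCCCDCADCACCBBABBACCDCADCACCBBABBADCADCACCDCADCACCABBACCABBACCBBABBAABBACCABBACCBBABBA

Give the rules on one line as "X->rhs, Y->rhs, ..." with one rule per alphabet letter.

A->CC, B->DCA, C->BBA, D->A

  step 1 ⇒ step 2: CCABBACC ⇒ BBA·BBA·CC·DCA·DCA·CC·BBA·BBA
    A ↦ CC
    B ↦ DCA
    C ↦ BBA
  step 0 ⇒ step 1: ADCA ⇒ CC·A·BBA·CC
    D ↦ A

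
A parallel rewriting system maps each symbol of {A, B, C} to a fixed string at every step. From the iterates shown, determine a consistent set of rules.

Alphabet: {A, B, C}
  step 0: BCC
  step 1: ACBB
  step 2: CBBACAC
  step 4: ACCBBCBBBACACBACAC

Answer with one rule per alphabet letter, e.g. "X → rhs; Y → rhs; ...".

A->CB, B->AC, C->B

  step 1 ⇒ step 2: ACBB ⇒ CB·B·AC·AC
    A ↦ CB
    B ↦ AC
    C ↦ B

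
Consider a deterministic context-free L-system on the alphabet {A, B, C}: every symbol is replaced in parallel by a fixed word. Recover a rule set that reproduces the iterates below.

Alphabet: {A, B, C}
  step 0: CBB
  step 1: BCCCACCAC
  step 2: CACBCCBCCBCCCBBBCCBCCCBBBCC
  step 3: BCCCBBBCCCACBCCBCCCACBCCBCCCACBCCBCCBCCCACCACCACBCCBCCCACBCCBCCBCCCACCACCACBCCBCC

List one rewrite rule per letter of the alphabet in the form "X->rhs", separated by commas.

  step 2 ⇒ step 3: CACBCCBCCBCCCBBBCCBCCCBBBCC ⇒ BCC·CBB·BCC·CAC·BCC·BCC·CAC·BCC·BCC·CAC·BCC·BCC·BCC·CAC·CAC·CAC·BCC·BCC·CAC·BCC·BCC·BCC·CAC·CAC·CAC·BCC·BCC
    A ↦ CBB
    B ↦ CAC
    C ↦ BCC

A->CBB, B->CAC, C->BCC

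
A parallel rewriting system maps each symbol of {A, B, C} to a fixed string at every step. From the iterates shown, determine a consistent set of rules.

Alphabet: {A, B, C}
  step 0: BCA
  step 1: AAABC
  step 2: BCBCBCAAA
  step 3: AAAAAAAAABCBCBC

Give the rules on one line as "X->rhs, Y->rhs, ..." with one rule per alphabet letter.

A->BC, B->AA, C->A

  step 2 ⇒ step 3: BCBCBCAAA ⇒ AA·A·AA·A·AA·A·BC·BC·BC
    A ↦ BC
    B ↦ AA
    C ↦ A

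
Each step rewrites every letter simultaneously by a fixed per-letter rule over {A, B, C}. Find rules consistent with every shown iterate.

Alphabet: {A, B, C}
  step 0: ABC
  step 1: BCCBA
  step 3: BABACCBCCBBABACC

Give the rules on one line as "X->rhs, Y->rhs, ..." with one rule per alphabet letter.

A->B, B->CC, C->BA

  step 0 ⇒ step 1: ABC ⇒ B·CC·BA
    A ↦ B
    B ↦ CC
    C ↦ BA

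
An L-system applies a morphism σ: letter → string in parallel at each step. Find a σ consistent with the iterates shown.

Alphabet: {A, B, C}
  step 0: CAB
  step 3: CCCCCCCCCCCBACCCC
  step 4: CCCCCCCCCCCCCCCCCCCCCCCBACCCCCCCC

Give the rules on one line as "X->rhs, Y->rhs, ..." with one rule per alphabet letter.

A->BA, B->C, C->CC

  step 3 ⇒ step 4: CCCCCCCCCCCBACCCC ⇒ CC·CC·CC·CC·CC·CC·CC·CC·CC·CC·CC·C·BA·CC·CC·CC·CC
    A ↦ BA
    B ↦ C
    C ↦ CC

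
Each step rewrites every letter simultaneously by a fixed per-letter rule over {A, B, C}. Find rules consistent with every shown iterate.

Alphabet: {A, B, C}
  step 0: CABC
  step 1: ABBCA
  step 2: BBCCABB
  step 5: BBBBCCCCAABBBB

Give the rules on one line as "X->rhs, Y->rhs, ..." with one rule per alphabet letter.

  step 1 ⇒ step 2: ABBCA ⇒ BB·C·C·A·BB
    A ↦ BB
    B ↦ C
    C ↦ A

A->BB, B->C, C->A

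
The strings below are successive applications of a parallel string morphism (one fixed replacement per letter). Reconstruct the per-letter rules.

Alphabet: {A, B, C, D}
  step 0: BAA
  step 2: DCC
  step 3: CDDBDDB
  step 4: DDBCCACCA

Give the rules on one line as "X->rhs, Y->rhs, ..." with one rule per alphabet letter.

A->D, B->A, C->DDB, D->C

  step 3 ⇒ step 4: CDDBDDB ⇒ DDB·C·C·A·C·C·A
    B ↦ A
    C ↦ DDB
    D ↦ C
    A ↦ D  (constrained at step 0)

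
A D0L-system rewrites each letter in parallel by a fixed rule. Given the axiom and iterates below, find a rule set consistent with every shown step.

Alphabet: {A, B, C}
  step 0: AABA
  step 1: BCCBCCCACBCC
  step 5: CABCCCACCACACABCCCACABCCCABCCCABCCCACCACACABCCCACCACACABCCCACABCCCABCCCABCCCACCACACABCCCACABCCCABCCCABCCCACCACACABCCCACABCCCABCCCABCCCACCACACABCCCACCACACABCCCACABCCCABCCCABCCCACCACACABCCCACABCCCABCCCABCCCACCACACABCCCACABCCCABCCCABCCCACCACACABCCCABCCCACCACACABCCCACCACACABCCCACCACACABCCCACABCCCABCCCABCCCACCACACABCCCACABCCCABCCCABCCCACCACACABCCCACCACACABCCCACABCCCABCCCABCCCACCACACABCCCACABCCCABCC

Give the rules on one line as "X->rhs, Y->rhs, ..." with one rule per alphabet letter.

A->BCC, B->CAC, C->CA

  step 0 ⇒ step 1: AABA ⇒ BCC·BCC·CAC·BCC
    A ↦ BCC
    B ↦ CAC
    C ↦ CA  (constrained at step 1)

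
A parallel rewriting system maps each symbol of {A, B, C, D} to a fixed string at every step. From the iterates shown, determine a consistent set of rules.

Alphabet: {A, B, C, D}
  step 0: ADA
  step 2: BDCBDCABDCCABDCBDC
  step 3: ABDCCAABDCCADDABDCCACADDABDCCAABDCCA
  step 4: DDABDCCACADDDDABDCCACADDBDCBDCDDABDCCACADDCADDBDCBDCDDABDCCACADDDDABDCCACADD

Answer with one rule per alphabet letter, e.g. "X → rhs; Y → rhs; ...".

  step 3 ⇒ step 4: ABDCCAABDCCADDABDCCACADDABDCCAABDCCA ⇒ DD·A·BDC·CA·CA·DD·DD·A·BDC·CA·CA·DD·BDC·BDC·DD·A·BDC·CA·CA·DD·CA·DD·BDC·BDC·DD·A·BDC·CA·CA·DD·DD·A·BDC·CA·CA·DD
    A ↦ DD
    B ↦ A
    C ↦ CA
    D ↦ BDC

A->DD, B->A, C->CA, D->BDC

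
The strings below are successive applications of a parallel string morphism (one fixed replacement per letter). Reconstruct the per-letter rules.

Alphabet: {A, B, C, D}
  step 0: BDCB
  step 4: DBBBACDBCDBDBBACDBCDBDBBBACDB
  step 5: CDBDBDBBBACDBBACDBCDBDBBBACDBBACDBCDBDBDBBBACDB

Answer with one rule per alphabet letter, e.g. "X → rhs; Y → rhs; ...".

A->B, B->DB, C->BA, D->C

  step 4 ⇒ step 5: DBBBACDBCDBDBBACDBCDBDBBBACDB ⇒ C·DB·DB·DB·B·BA·C·DB·BA·C·DB·C·DB·DB·B·BA·C·DB·BA·C·DB·C·DB·DB·DB·B·BA·C·DB
    A ↦ B
    B ↦ DB
    C ↦ BA
    D ↦ C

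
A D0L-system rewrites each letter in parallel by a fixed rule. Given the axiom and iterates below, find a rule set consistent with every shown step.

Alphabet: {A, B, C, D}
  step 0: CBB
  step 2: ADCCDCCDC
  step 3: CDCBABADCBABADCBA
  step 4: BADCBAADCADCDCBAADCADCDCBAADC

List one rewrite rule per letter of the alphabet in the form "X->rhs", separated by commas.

  step 3 ⇒ step 4: CDCBABADCBABADCBA ⇒ BA·DC·BA·AD·C·AD·C·DC·BA·AD·C·AD·C·DC·BA·AD·C
    A ↦ C
    B ↦ AD
    C ↦ BA
    D ↦ DC

A->C, B->AD, C->BA, D->DC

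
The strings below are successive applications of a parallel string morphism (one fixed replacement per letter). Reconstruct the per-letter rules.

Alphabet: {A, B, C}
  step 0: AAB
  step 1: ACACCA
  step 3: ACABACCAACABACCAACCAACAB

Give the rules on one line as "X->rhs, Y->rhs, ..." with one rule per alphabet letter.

  step 0 ⇒ step 1: AAB ⇒ AC·AC·CA
    A ↦ AC
    B ↦ CA
    C ↦ AB  (constrained at step 1)

A->AC, B->CA, C->AB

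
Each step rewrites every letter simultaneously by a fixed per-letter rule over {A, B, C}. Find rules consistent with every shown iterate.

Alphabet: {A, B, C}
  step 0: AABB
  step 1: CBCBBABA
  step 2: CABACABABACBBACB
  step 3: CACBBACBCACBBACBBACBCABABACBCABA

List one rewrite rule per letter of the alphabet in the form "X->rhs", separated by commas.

  step 2 ⇒ step 3: CABACABABACBBACB ⇒ CA·CB·BA·CB·CA·CB·BA·CB·BA·CB·CA·BA·BA·CB·CA·BA
    A ↦ CB
    B ↦ BA
    C ↦ CA

A->CB, B->BA, C->CA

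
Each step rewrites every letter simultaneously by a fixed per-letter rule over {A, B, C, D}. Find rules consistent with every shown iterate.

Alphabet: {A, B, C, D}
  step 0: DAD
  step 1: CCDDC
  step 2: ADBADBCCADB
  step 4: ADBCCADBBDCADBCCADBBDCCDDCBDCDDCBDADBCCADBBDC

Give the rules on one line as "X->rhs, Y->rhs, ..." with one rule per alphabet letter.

  step 1 ⇒ step 2: CCDDC ⇒ ADB·ADB·C·C·ADB
    C ↦ ADB
    D ↦ C
  step 0 ⇒ step 1: DAD ⇒ C·CDD·C
    A ↦ CDD
    B ↦ BD  (constrained at step 2)

A->CDD, B->BD, C->ADB, D->C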